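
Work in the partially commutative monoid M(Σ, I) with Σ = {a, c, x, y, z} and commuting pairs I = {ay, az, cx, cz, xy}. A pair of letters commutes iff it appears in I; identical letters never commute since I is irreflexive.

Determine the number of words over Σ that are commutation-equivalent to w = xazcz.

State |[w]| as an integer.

drop 0:x onto floor
drop 1:a onto {0:x}
drop 2:z onto {0:x}
drop 3:c onto {1:a}
drop 4:z onto {2:z}
ground layer = {0:x}
drop-orders for the pieces not yet dropped (sum over which currently-grounded one goes next):
  1 to go: {3} 1  {4} 1
  2 to go: {1,3} 1  {2,4} 1  {3,4} 2
  3 to go: {1,3,4} 3  {2,3,4} 3
  if 0:x drops first: 6 orders

6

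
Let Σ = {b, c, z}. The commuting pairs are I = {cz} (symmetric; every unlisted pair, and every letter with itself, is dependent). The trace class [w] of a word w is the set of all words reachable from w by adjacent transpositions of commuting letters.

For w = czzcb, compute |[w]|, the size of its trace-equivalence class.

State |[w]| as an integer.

6

0(c) covers ∅
1(z) covers ∅
2(z) covers 1:z
3(c) covers 0:c
4(b) covers 2:z, 3:c
floor of heap: 0:c, 1:z
completions by unplaced set U, small U first (add the entries for U minus each lowest piece of U):
  |U|=1: {4}:1
  |U|=2: {2,4}:1  {3,4}:1
  |U|=3: {0,3,4}:1  {1,2,4}:1  {2,3,4}:2
  start at 0(c): 3
  start at 1(z): 3
sum over floor = 6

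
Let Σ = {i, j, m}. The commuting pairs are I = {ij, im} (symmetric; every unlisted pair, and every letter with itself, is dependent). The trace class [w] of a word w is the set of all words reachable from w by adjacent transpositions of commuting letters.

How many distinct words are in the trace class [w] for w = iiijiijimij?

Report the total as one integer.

#0=i has no predecessor
#1=i depends on [0:i]
#2=i depends on [1:i]
#3=j has no predecessor
#4=i depends on [2:i]
#5=i depends on [4:i]
#6=j depends on [3:j]
#7=i depends on [5:i]
#8=m depends on [6:j]
#9=i depends on [7:i]
#10=j depends on [8:m]
sources: [0:i, 3:j]
N(rest) = Σ N(rest − s) over sources s of rest; N(one piece) = 1:
  size 1 → [9]=1  [10]=1
  size 2 → [7,9]=1  [8,10]=1  [9,10]=2
  size 3 → [5,7,9]=1  [6,8,10]=1  [7,9,10]=3  [8,9,10]=3
  size 4 → [3,6,8,10]=1  [4,5,7,9]=1  [5,7,9,10]=4  [6,8,9,10]=4  [7,8,9,10]=6
  size 5 → [2,4,5,7,9]=1  [3,6,8,9,10]=5  [4,5,7,9,10]=5  [5,7,8,9,10]=10  [6,7,8,9,10]=10
  size 6 → [1,2,4,5,7,9]=1  [2,4,5,7,9,10]=6  [3,6,7,8,9,10]=15  [4,5,7,8,9,10]=15  [5,6,7,8,9,10]=20
  size 7 → [0,1,2,4,5,7,9]=1  [1,2,4,5,7,9,10]=7  [2,4,5,7,8,9,10]=21  [3,5,6,7,8,9,10]=35  [4,5,6,7,8,9,10]=35
  size 8 → [0,1,2,4,5,7,9,10]=8  [1,2,4,5,7,8,9,10]=28  [2,4,5,6,7,8,9,10]=56  [3,4,5,6,7,8,9,10]=70
  size 9 → [0,1,2,4,5,7,8,9,10]=36  [1,2,4,5,6,7,8,9,10]=84  [2,3,4,5,6,7,8,9,10]=126
  first=0(i) contributes 210
  first=3(j) contributes 120
|[w]| = 330

330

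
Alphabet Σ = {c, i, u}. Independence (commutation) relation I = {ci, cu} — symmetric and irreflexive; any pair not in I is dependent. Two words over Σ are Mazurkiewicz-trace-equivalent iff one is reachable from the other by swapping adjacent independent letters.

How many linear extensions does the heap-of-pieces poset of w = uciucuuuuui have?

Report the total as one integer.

drop 0:u onto floor
drop 1:c onto floor
drop 2:i onto {0:u}
drop 3:u onto {2:i}
drop 4:c onto {1:c}
drop 5:u onto {3:u}
drop 6:u onto {5:u}
drop 7:u onto {6:u}
drop 8:u onto {7:u}
drop 9:u onto {8:u}
drop 10:i onto {9:u}
ground layer = {0:u, 1:c}
drop-orders for the pieces not yet dropped (sum over which currently-grounded one goes next):
  1 to go: {4} 1  {10} 1
  2 to go: {1,4} 1  {4,10} 2  {9,10} 1
  3 to go: {1,4,10} 3  {4,9,10} 3  {8,9,10} 1
  4 to go: {1,4,9,10} 6  {4,8,9,10} 4  {7,8,9,10} 1
  5 to go: {1,4,8,9,10} 10  {4,7,8,9,10} 5  {6,7,8,9,10} 1
  6 to go: {1,4,7,8,9,10} 15  {4,6,7,8,9,10} 6  {5,6,7,8,9,10} 1
  7 to go: {1,4,6,7,8,9,10} 21  {3,5,6,7,8,9,10} 1  {4,5,6,7,8,9,10} 7
  8 to go: {1,4,5,6,7,8,9,10} 28  {2,3,5,6,7,8,9,10} 1  {3,4,5,6,7,8,9,10} 8
  9 to go: {0,2,3,5,6,7,8,9,10} 1  {1,3,4,5,6,7,8,9,10} 36  {2,3,4,5,6,7,8,9,10} 9
  if 0:u drops first: 45 orders
  if 1:c drops first: 10 orders
heap linearizations: 55

55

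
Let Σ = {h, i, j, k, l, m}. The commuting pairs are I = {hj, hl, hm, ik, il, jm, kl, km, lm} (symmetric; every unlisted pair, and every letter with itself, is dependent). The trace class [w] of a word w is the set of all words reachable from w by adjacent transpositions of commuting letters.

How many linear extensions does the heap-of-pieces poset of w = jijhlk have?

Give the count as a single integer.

5

piece 0:j — minimal
piece 1:i rests on {0:j}
piece 2:j rests on {1:i}
piece 3:h rests on {1:i}
piece 4:l rests on {2:j}
piece 5:k rests on {2:j, 3:h}
minimal pieces: {0:j}
ways to finish when only these pieces remain (= sum over removing one remaining piece with nothing left below it):
  1 left: {4}→1  {5}→1
  2 left: {3,5}→1  {4,5}→2
  3 left: {2,4,5}→2  {3,4,5}→3
  4 left: {2,3,4,5}→5
  placing 0:j first → 5 extensions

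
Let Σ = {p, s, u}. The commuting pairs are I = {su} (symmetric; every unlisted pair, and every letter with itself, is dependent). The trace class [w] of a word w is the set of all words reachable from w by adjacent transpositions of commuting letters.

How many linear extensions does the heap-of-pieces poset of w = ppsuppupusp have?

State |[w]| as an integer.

drop 0:p onto floor
drop 1:p onto {0:p}
drop 2:s onto {1:p}
drop 3:u onto {1:p}
drop 4:p onto {2:s, 3:u}
drop 5:p onto {4:p}
drop 6:u onto {5:p}
drop 7:p onto {6:u}
drop 8:u onto {7:p}
drop 9:s onto {7:p}
drop 10:p onto {8:u, 9:s}
ground layer = {0:p}
drop-orders for the pieces not yet dropped (sum over which currently-grounded one goes next):
  1 to go: {10} 1
  2 to go: {8,10} 1  {9,10} 1
  3 to go: {8,9,10} 2
  4 to go: {7,8,9,10} 2
  5 to go: {6,7,8,9,10} 2
  6 to go: {5,6,7,8,9,10} 2
  7 to go: {4,5,6,7,8,9,10} 2
  8 to go: {2,4,5,6,7,8,9,10} 2  {3,4,5,6,7,8,9,10} 2
  9 to go: {2,3,4,5,6,7,8,9,10} 4
  if 0:p drops first: 4 orders

4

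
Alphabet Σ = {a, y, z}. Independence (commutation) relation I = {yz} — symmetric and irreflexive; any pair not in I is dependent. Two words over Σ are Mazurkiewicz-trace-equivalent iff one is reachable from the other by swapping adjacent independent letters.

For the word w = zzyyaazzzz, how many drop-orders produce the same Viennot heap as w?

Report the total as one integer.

#0=z has no predecessor
#1=z depends on [0:z]
#2=y has no predecessor
#3=y depends on [2:y]
#4=a depends on [1:z, 3:y]
#5=a depends on [4:a]
#6=z depends on [5:a]
#7=z depends on [6:z]
#8=z depends on [7:z]
#9=z depends on [8:z]
sources: [0:z, 2:y]
N(rest) = Σ N(rest − s) over sources s of rest; N(one piece) = 1:
  size 1 → [9]=1
  size 2 → [8,9]=1
  size 3 → [7,8,9]=1
  size 4 → [6,7,8,9]=1
  size 5 → [5,6,7,8,9]=1
  size 6 → [4,5,6,7,8,9]=1
  size 7 → [1,4,5,6,7,8,9]=1  [3,4,5,6,7,8,9]=1
  size 8 → [0,1,4,5,6,7,8,9]=1  [1,3,4,5,6,7,8,9]=2  [2,3,4,5,6,7,8,9]=1
  first=0(z) contributes 3
  first=2(y) contributes 3
|[w]| = 6

6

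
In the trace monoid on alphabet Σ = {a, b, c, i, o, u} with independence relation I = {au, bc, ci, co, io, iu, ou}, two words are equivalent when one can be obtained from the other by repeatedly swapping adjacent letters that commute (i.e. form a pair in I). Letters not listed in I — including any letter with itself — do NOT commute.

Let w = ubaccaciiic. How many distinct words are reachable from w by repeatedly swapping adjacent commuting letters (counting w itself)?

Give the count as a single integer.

10

drop 0:u onto floor
drop 1:b onto {0:u}
drop 2:a onto {1:b}
drop 3:c onto {2:a}
drop 4:c onto {3:c}
drop 5:a onto {4:c}
drop 6:c onto {5:a}
drop 7:i onto {5:a}
drop 8:i onto {7:i}
drop 9:i onto {8:i}
drop 10:c onto {6:c}
ground layer = {0:u}
drop-orders for the pieces not yet dropped (sum over which currently-grounded one goes next):
  1 to go: {9} 1  {10} 1
  2 to go: {6,10} 1  {8,9} 1  {9,10} 2
  3 to go: {6,9,10} 3  {7,8,9} 1  {8,9,10} 3
  4 to go: {6,8,9,10} 6  {7,8,9,10} 4
  5 to go: {6,7,8,9,10} 10
  6 to go: {5,6,7,8,9,10} 10
  7 to go: {4,5,6,7,8,9,10} 10
  8 to go: {3,4,5,6,7,8,9,10} 10
  9 to go: {2,3,4,5,6,7,8,9,10} 10
  if 0:u drops first: 10 orders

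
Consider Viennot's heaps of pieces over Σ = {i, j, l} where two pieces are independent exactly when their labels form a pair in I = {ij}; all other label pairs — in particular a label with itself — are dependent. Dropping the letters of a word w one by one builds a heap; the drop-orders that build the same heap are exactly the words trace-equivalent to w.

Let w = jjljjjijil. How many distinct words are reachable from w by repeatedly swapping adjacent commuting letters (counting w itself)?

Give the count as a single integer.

15

#0=j has no predecessor
#1=j depends on [0:j]
#2=l depends on [1:j]
#3=j depends on [2:l]
#4=j depends on [3:j]
#5=j depends on [4:j]
#6=i depends on [2:l]
#7=j depends on [5:j]
#8=i depends on [6:i]
#9=l depends on [7:j, 8:i]
sources: [0:j]
N(rest) = Σ N(rest − s) over sources s of rest; N(one piece) = 1:
  size 1 → [9]=1
  size 2 → [7,9]=1  [8,9]=1
  size 3 → [5,7,9]=1  [6,8,9]=1  [7,8,9]=2
  size 4 → [4,5,7,9]=1  [5,7,8,9]=3  [6,7,8,9]=3
  size 5 → [3,4,5,7,9]=1  [4,5,7,8,9]=4  [5,6,7,8,9]=6
  size 6 → [3,4,5,7,8,9]=5  [4,5,6,7,8,9]=10
  size 7 → [3,4,5,6,7,8,9]=15
  size 8 → [2,3,4,5,6,7,8,9]=15
  first=0(j) contributes 15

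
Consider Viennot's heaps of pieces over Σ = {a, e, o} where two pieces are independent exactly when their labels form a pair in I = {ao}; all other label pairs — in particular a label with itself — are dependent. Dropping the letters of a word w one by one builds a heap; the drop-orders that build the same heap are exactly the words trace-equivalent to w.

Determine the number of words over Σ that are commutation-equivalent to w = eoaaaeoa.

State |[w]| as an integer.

8

piece 0:e — minimal
piece 1:o rests on {0:e}
piece 2:a rests on {0:e}
piece 3:a rests on {2:a}
piece 4:a rests on {3:a}
piece 5:e rests on {1:o, 4:a}
piece 6:o rests on {5:e}
piece 7:a rests on {5:e}
minimal pieces: {0:e}
ways to finish when only these pieces remain (= sum over removing one remaining piece with nothing left below it):
  1 left: {6}→1  {7}→1
  2 left: {6,7}→2
  3 left: {5,6,7}→2
  4 left: {1,5,6,7}→2  {4,5,6,7}→2
  5 left: {1,4,5,6,7}→4  {3,4,5,6,7}→2
  6 left: {1,3,4,5,6,7}→6  {2,3,4,5,6,7}→2
  placing 0:e first → 8 extensions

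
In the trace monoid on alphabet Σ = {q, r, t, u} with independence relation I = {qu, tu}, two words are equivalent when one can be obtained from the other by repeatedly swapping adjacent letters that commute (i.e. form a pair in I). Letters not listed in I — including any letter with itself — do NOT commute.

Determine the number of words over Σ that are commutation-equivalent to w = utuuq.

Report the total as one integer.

0(u) covers ∅
1(t) covers ∅
2(u) covers 0:u
3(u) covers 2:u
4(q) covers 1:t
floor of heap: 0:u, 1:t
completions by unplaced set U, small U first (add the entries for U minus each lowest piece of U):
  |U|=1: {3}:1  {4}:1
  |U|=2: {1,4}:1  {2,3}:1  {3,4}:2
  |U|=3: {0,2,3}:1  {1,3,4}:3  {2,3,4}:3
  start at 0(u): 6
  start at 1(t): 4
sum over floor = 10

10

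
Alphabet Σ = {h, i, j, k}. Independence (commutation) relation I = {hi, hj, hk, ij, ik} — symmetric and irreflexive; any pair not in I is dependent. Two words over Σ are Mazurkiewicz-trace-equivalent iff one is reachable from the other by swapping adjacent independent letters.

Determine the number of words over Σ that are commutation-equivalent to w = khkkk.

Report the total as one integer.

drop 0:k onto floor
drop 1:h onto floor
drop 2:k onto {0:k}
drop 3:k onto {2:k}
drop 4:k onto {3:k}
ground layer = {0:k, 1:h}
drop-orders for the pieces not yet dropped (sum over which currently-grounded one goes next):
  1 to go: {1} 1  {4} 1
  2 to go: {1,4} 2  {3,4} 1
  3 to go: {1,3,4} 3  {2,3,4} 1
  if 0:k drops first: 4 orders
  if 1:h drops first: 1 orders
heap linearizations: 5

5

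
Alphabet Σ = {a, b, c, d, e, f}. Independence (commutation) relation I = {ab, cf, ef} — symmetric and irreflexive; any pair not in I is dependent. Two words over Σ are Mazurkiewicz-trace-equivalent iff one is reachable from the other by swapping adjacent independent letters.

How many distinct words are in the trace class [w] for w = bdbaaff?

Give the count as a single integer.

3

piece 0:b — minimal
piece 1:d rests on {0:b}
piece 2:b rests on {1:d}
piece 3:a rests on {1:d}
piece 4:a rests on {3:a}
piece 5:f rests on {2:b, 4:a}
piece 6:f rests on {5:f}
minimal pieces: {0:b}
ways to finish when only these pieces remain (= sum over removing one remaining piece with nothing left below it):
  1 left: {6}→1
  2 left: {5,6}→1
  3 left: {2,5,6}→1  {4,5,6}→1
  4 left: {2,4,5,6}→2  {3,4,5,6}→1
  5 left: {2,3,4,5,6}→3
  placing 0:b first → 3 extensions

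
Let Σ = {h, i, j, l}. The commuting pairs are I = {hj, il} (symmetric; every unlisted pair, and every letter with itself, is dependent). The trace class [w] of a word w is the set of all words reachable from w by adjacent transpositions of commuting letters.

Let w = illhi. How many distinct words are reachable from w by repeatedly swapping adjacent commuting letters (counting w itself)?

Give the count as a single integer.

drop 0:i onto floor
drop 1:l onto floor
drop 2:l onto {1:l}
drop 3:h onto {0:i, 2:l}
drop 4:i onto {3:h}
ground layer = {0:i, 1:l}
drop-orders for the pieces not yet dropped (sum over which currently-grounded one goes next):
  1 to go: {4} 1
  2 to go: {3,4} 1
  3 to go: {0,3,4} 1  {2,3,4} 1
  if 0:i drops first: 1 orders
  if 1:l drops first: 2 orders
heap linearizations: 3

3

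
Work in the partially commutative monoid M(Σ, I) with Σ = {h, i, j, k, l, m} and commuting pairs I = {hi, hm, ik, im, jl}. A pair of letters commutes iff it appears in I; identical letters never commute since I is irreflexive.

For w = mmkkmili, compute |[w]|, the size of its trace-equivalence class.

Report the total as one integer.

6

piece 0:m — minimal
piece 1:m rests on {0:m}
piece 2:k rests on {1:m}
piece 3:k rests on {2:k}
piece 4:m rests on {3:k}
piece 5:i — minimal
piece 6:l rests on {4:m, 5:i}
piece 7:i rests on {6:l}
minimal pieces: {0:m, 5:i}
ways to finish when only these pieces remain (= sum over removing one remaining piece with nothing left below it):
  1 left: {7}→1
  2 left: {6,7}→1
  3 left: {4,6,7}→1  {5,6,7}→1
  4 left: {3,4,6,7}→1  {4,5,6,7}→2
  5 left: {2,3,4,6,7}→1  {3,4,5,6,7}→3
  6 left: {1,2,3,4,6,7}→1  {2,3,4,5,6,7}→4
  placing 0:m first → 5 extensions
  placing 5:i first → 1 extensions
total linear extensions = 6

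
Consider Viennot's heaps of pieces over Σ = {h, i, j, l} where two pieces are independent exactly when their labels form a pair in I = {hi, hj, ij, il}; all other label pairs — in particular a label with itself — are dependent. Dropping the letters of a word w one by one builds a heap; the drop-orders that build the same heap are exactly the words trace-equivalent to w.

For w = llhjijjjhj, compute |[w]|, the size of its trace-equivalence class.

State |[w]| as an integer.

210

drop 0:l onto floor
drop 1:l onto {0:l}
drop 2:h onto {1:l}
drop 3:j onto {1:l}
drop 4:i onto floor
drop 5:j onto {3:j}
drop 6:j onto {5:j}
drop 7:j onto {6:j}
drop 8:h onto {2:h}
drop 9:j onto {7:j}
ground layer = {0:l, 4:i}
drop-orders for the pieces not yet dropped (sum over which currently-grounded one goes next):
  1 to go: {4} 1  {8} 1  {9} 1
  2 to go: {2,8} 1  {4,8} 2  {4,9} 2  {7,9} 1  {8,9} 2
  3 to go: {2,4,8} 3  {2,8,9} 3  {4,7,9} 3  {4,8,9} 6  {6,7,9} 1  {7,8,9} 3
  4 to go: {2,4,8,9} 12  {2,7,8,9} 6  {4,6,7,9} 4  {4,7,8,9} 12  {5,6,7,9} 1  {6,7,8,9} 4
  5 to go: {2,4,7,8,9} 30  {2,6,7,8,9} 10  {3,5,6,7,9} 1  {4,5,6,7,9} 5  {4,6,7,8,9} 20  {5,6,7,8,9} 5
  6 to go: {2,4,6,7,8,9} 60  {2,5,6,7,8,9} 15  {3,4,5,6,7,9} 6  {3,5,6,7,8,9} 6  {4,5,6,7,8,9} 30
  7 to go: {2,3,5,6,7,8,9} 21  {2,4,5,6,7,8,9} 105  {3,4,5,6,7,8,9} 42
  8 to go: {1,2,3,5,6,7,8,9} 21  {2,3,4,5,6,7,8,9} 168
  if 0:l drops first: 189 orders
  if 4:i drops first: 21 orders
heap linearizations: 210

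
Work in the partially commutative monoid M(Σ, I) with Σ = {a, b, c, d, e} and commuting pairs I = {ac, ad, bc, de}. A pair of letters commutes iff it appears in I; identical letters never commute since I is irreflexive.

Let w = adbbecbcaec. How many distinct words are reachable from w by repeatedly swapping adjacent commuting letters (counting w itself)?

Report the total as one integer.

12

piece 0:a — minimal
piece 1:d — minimal
piece 2:b rests on {0:a, 1:d}
piece 3:b rests on {2:b}
piece 4:e rests on {3:b}
piece 5:c rests on {4:e}
piece 6:b rests on {4:e}
piece 7:c rests on {5:c}
piece 8:a rests on {6:b}
piece 9:e rests on {7:c, 8:a}
piece 10:c rests on {9:e}
minimal pieces: {0:a, 1:d}
ways to finish when only these pieces remain (= sum over removing one remaining piece with nothing left below it):
  1 left: {10}→1
  2 left: {9,10}→1
  3 left: {7,9,10}→1  {8,9,10}→1
  4 left: {5,7,9,10}→1  {6,8,9,10}→1  {7,8,9,10}→2
  5 left: {5,7,8,9,10}→3  {6,7,8,9,10}→3
  6 left: {5,6,7,8,9,10}→6
  7 left: {4,5,6,7,8,9,10}→6
  8 left: {3,4,5,6,7,8,9,10}→6
  9 left: {2,3,4,5,6,7,8,9,10}→6
  placing 0:a first → 6 extensions
  placing 1:d first → 6 extensions
total linear extensions = 12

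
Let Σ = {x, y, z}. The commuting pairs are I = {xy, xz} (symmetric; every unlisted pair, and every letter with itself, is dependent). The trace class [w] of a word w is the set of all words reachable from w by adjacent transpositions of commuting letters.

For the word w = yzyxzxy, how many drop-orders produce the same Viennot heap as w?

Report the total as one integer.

21

0(y) covers ∅
1(z) covers 0:y
2(y) covers 1:z
3(x) covers ∅
4(z) covers 2:y
5(x) covers 3:x
6(y) covers 4:z
floor of heap: 0:y, 3:x
completions by unplaced set U, small U first (add the entries for U minus each lowest piece of U):
  |U|=1: {5}:1  {6}:1
  |U|=2: {3,5}:1  {4,6}:1  {5,6}:2
  |U|=3: {2,4,6}:1  {3,5,6}:3  {4,5,6}:3
  |U|=4: {1,2,4,6}:1  {2,4,5,6}:4  {3,4,5,6}:6
  |U|=5: {0,1,2,4,6}:1  {1,2,4,5,6}:5  {2,3,4,5,6}:10
  start at 0(y): 15
  start at 3(x): 6
sum over floor = 21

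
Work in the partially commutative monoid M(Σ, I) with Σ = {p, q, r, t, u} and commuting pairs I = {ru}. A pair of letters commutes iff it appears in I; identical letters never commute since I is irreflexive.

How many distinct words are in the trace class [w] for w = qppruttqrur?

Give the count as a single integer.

6

drop 0:q onto floor
drop 1:p onto {0:q}
drop 2:p onto {1:p}
drop 3:r onto {2:p}
drop 4:u onto {2:p}
drop 5:t onto {3:r, 4:u}
drop 6:t onto {5:t}
drop 7:q onto {6:t}
drop 8:r onto {7:q}
drop 9:u onto {7:q}
drop 10:r onto {8:r}
ground layer = {0:q}
drop-orders for the pieces not yet dropped (sum over which currently-grounded one goes next):
  1 to go: {9} 1  {10} 1
  2 to go: {8,10} 1  {9,10} 2
  3 to go: {8,9,10} 3
  4 to go: {7,8,9,10} 3
  5 to go: {6,7,8,9,10} 3
  6 to go: {5,6,7,8,9,10} 3
  7 to go: {3,5,6,7,8,9,10} 3  {4,5,6,7,8,9,10} 3
  8 to go: {3,4,5,6,7,8,9,10} 6
  9 to go: {2,3,4,5,6,7,8,9,10} 6
  if 0:q drops first: 6 orders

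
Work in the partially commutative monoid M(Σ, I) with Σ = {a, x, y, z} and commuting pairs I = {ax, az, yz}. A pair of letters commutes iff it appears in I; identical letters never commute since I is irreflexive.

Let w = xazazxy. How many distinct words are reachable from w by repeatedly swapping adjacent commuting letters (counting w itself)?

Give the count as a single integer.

piece 0:x — minimal
piece 1:a — minimal
piece 2:z rests on {0:x}
piece 3:a rests on {1:a}
piece 4:z rests on {2:z}
piece 5:x rests on {4:z}
piece 6:y rests on {3:a, 5:x}
minimal pieces: {0:x, 1:a}
ways to finish when only these pieces remain (= sum over removing one remaining piece with nothing left below it):
  1 left: {6}→1
  2 left: {3,6}→1  {5,6}→1
  3 left: {1,3,6}→1  {3,5,6}→2  {4,5,6}→1
  4 left: {1,3,5,6}→3  {2,4,5,6}→1  {3,4,5,6}→3
  5 left: {0,2,4,5,6}→1  {1,3,4,5,6}→6  {2,3,4,5,6}→4
  placing 0:x first → 10 extensions
  placing 1:a first → 5 extensions
total linear extensions = 15

15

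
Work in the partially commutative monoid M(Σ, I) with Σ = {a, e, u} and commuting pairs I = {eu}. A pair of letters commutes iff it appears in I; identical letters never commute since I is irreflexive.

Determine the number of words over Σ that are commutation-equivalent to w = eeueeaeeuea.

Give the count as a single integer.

20

0(e) covers ∅
1(e) covers 0:e
2(u) covers ∅
3(e) covers 1:e
4(e) covers 3:e
5(a) covers 2:u, 4:e
6(e) covers 5:a
7(e) covers 6:e
8(u) covers 5:a
9(e) covers 7:e
10(a) covers 8:u, 9:e
floor of heap: 0:e, 2:u
completions by unplaced set U, small U first (add the entries for U minus each lowest piece of U):
  |U|=1: {10}:1
  |U|=2: {8,10}:1  {9,10}:1
  |U|=3: {7,9,10}:1  {8,9,10}:2
  |U|=4: {6,7,9,10}:1  {7,8,9,10}:3
  |U|=5: {6,7,8,9,10}:4
  |U|=6: {5,6,7,8,9,10}:4
  |U|=7: {2,5,6,7,8,9,10}:4  {4,5,6,7,8,9,10}:4
  |U|=8: {2,4,5,6,7,8,9,10}:8  {3,4,5,6,7,8,9,10}:4
  |U|=9: {1,3,4,5,6,7,8,9,10}:4  {2,3,4,5,6,7,8,9,10}:12
  start at 0(e): 16
  start at 2(u): 4
sum over floor = 20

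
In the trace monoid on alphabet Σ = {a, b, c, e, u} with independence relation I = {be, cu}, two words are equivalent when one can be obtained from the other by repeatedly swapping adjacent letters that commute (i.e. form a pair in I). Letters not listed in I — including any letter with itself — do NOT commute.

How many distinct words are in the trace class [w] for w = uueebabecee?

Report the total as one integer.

6

#0=u has no predecessor
#1=u depends on [0:u]
#2=e depends on [1:u]
#3=e depends on [2:e]
#4=b depends on [1:u]
#5=a depends on [3:e, 4:b]
#6=b depends on [5:a]
#7=e depends on [5:a]
#8=c depends on [6:b, 7:e]
#9=e depends on [8:c]
#10=e depends on [9:e]
sources: [0:u]
N(rest) = Σ N(rest − s) over sources s of rest; N(one piece) = 1:
  size 1 → [10]=1
  size 2 → [9,10]=1
  size 3 → [8,9,10]=1
  size 4 → [6,8,9,10]=1  [7,8,9,10]=1
  size 5 → [6,7,8,9,10]=2
  size 6 → [5,6,7,8,9,10]=2
  size 7 → [3,5,6,7,8,9,10]=2  [4,5,6,7,8,9,10]=2
  size 8 → [2,3,5,6,7,8,9,10]=2  [3,4,5,6,7,8,9,10]=4
  size 9 → [2,3,4,5,6,7,8,9,10]=6
  first=0(u) contributes 6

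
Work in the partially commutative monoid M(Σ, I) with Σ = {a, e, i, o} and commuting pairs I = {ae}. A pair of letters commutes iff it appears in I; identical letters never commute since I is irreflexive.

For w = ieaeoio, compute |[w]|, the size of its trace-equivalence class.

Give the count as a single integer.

piece 0:i — minimal
piece 1:e rests on {0:i}
piece 2:a rests on {0:i}
piece 3:e rests on {1:e}
piece 4:o rests on {2:a, 3:e}
piece 5:i rests on {4:o}
piece 6:o rests on {5:i}
minimal pieces: {0:i}
ways to finish when only these pieces remain (= sum over removing one remaining piece with nothing left below it):
  1 left: {6}→1
  2 left: {5,6}→1
  3 left: {4,5,6}→1
  4 left: {2,4,5,6}→1  {3,4,5,6}→1
  5 left: {1,3,4,5,6}→1  {2,3,4,5,6}→2
  placing 0:i first → 3 extensions

3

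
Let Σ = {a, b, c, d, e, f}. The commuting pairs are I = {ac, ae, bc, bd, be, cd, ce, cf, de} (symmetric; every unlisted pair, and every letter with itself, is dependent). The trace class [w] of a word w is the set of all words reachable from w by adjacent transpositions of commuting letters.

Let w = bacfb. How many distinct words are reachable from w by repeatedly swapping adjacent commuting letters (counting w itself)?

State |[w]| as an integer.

drop 0:b onto floor
drop 1:a onto {0:b}
drop 2:c onto floor
drop 3:f onto {1:a}
drop 4:b onto {3:f}
ground layer = {0:b, 2:c}
drop-orders for the pieces not yet dropped (sum over which currently-grounded one goes next):
  1 to go: {2} 1  {4} 1
  2 to go: {2,4} 2  {3,4} 1
  3 to go: {1,3,4} 1  {2,3,4} 3
  if 0:b drops first: 4 orders
  if 2:c drops first: 1 orders
heap linearizations: 5

5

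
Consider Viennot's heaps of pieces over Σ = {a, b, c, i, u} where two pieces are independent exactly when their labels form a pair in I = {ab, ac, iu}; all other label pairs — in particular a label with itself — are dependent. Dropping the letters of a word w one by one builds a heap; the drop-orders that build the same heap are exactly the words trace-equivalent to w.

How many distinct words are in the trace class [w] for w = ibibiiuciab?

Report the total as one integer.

6

0(i) covers ∅
1(b) covers 0:i
2(i) covers 1:b
3(b) covers 2:i
4(i) covers 3:b
5(i) covers 4:i
6(u) covers 3:b
7(c) covers 5:i, 6:u
8(i) covers 7:c
9(a) covers 8:i
10(b) covers 8:i
floor of heap: 0:i
completions by unplaced set U, small U first (add the entries for U minus each lowest piece of U):
  |U|=1: {9}:1  {10}:1
  |U|=2: {9,10}:2
  |U|=3: {8,9,10}:2
  |U|=4: {7,8,9,10}:2
  |U|=5: {5,7,8,9,10}:2  {6,7,8,9,10}:2
  |U|=6: {4,5,7,8,9,10}:2  {5,6,7,8,9,10}:4
  |U|=7: {4,5,6,7,8,9,10}:6
  |U|=8: {3,4,5,6,7,8,9,10}:6
  |U|=9: {2,3,4,5,6,7,8,9,10}:6
  start at 0(i): 6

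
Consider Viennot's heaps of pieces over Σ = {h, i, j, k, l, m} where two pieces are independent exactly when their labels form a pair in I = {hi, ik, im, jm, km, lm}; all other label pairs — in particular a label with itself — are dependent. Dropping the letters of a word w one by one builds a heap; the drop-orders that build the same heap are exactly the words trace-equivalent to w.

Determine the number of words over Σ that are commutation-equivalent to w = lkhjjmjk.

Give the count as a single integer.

5

piece 0:l — minimal
piece 1:k rests on {0:l}
piece 2:h rests on {1:k}
piece 3:j rests on {2:h}
piece 4:j rests on {3:j}
piece 5:m rests on {2:h}
piece 6:j rests on {4:j}
piece 7:k rests on {6:j}
minimal pieces: {0:l}
ways to finish when only these pieces remain (= sum over removing one remaining piece with nothing left below it):
  1 left: {5}→1  {7}→1
  2 left: {5,7}→2  {6,7}→1
  3 left: {4,6,7}→1  {5,6,7}→3
  4 left: {3,4,6,7}→1  {4,5,6,7}→4
  5 left: {3,4,5,6,7}→5
  6 left: {2,3,4,5,6,7}→5
  placing 0:l first → 5 extensions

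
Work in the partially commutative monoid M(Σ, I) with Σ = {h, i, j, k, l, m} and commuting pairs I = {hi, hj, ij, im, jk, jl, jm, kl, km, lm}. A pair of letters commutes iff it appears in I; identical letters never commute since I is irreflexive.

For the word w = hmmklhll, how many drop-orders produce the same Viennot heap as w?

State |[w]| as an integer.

12

0(h) covers ∅
1(m) covers 0:h
2(m) covers 1:m
3(k) covers 0:h
4(l) covers 0:h
5(h) covers 2:m, 3:k, 4:l
6(l) covers 5:h
7(l) covers 6:l
floor of heap: 0:h
completions by unplaced set U, small U first (add the entries for U minus each lowest piece of U):
  |U|=1: {7}:1
  |U|=2: {6,7}:1
  |U|=3: {5,6,7}:1
  |U|=4: {2,5,6,7}:1  {3,5,6,7}:1  {4,5,6,7}:1
  |U|=5: {1,2,5,6,7}:1  {2,3,5,6,7}:2  {2,4,5,6,7}:2  {3,4,5,6,7}:2
  |U|=6: {1,2,3,5,6,7}:3  {1,2,4,5,6,7}:3  {2,3,4,5,6,7}:6
  start at 0(h): 12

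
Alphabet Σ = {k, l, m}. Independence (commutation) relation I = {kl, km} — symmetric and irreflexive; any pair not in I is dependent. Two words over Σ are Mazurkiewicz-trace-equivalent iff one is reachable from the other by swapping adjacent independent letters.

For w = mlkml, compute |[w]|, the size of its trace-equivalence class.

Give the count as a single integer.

0(m) covers ∅
1(l) covers 0:m
2(k) covers ∅
3(m) covers 1:l
4(l) covers 3:m
floor of heap: 0:m, 2:k
completions by unplaced set U, small U first (add the entries for U minus each lowest piece of U):
  |U|=1: {2}:1  {4}:1
  |U|=2: {2,4}:2  {3,4}:1
  |U|=3: {1,3,4}:1  {2,3,4}:3
  start at 0(m): 4
  start at 2(k): 1
sum over floor = 5

5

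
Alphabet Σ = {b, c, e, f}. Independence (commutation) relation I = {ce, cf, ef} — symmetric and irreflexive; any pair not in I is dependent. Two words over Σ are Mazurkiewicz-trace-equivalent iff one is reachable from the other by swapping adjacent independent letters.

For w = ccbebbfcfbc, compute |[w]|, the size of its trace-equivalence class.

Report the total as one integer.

drop 0:c onto floor
drop 1:c onto {0:c}
drop 2:b onto {1:c}
drop 3:e onto {2:b}
drop 4:b onto {3:e}
drop 5:b onto {4:b}
drop 6:f onto {5:b}
drop 7:c onto {5:b}
drop 8:f onto {6:f}
drop 9:b onto {7:c, 8:f}
drop 10:c onto {9:b}
ground layer = {0:c}
drop-orders for the pieces not yet dropped (sum over which currently-grounded one goes next):
  1 to go: {10} 1
  2 to go: {9,10} 1
  3 to go: {7,9,10} 1  {8,9,10} 1
  4 to go: {6,8,9,10} 1  {7,8,9,10} 2
  5 to go: {6,7,8,9,10} 3
  6 to go: {5,6,7,8,9,10} 3
  7 to go: {4,5,6,7,8,9,10} 3
  8 to go: {3,4,5,6,7,8,9,10} 3
  9 to go: {2,3,4,5,6,7,8,9,10} 3
  if 0:c drops first: 3 orders

3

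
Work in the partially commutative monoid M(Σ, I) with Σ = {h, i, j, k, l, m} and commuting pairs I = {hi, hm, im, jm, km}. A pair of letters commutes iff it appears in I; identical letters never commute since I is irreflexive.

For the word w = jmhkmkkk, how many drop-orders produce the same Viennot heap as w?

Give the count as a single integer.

#0=j has no predecessor
#1=m has no predecessor
#2=h depends on [0:j]
#3=k depends on [2:h]
#4=m depends on [1:m]
#5=k depends on [3:k]
#6=k depends on [5:k]
#7=k depends on [6:k]
sources: [0:j, 1:m]
N(rest) = Σ N(rest − s) over sources s of rest; N(one piece) = 1:
  size 1 → [4]=1  [7]=1
  size 2 → [1,4]=1  [4,7]=2  [6,7]=1
  size 3 → [1,4,7]=3  [4,6,7]=3  [5,6,7]=1
  size 4 → [1,4,6,7]=6  [3,5,6,7]=1  [4,5,6,7]=4
  size 5 → [1,4,5,6,7]=10  [2,3,5,6,7]=1  [3,4,5,6,7]=5
  size 6 → [0,2,3,5,6,7]=1  [1,3,4,5,6,7]=15  [2,3,4,5,6,7]=6
  first=0(j) contributes 21
  first=1(m) contributes 7
|[w]| = 28

28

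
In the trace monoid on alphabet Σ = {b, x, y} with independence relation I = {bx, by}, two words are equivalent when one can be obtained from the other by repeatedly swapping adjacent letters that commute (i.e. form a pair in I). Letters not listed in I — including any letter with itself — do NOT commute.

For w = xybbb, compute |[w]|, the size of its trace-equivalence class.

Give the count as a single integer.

#0=x has no predecessor
#1=y depends on [0:x]
#2=b has no predecessor
#3=b depends on [2:b]
#4=b depends on [3:b]
sources: [0:x, 2:b]
N(rest) = Σ N(rest − s) over sources s of rest; N(one piece) = 1:
  size 1 → [1]=1  [4]=1
  size 2 → [0,1]=1  [1,4]=2  [3,4]=1
  size 3 → [0,1,4]=3  [1,3,4]=3  [2,3,4]=1
  first=0(x) contributes 4
  first=2(b) contributes 6
|[w]| = 10

10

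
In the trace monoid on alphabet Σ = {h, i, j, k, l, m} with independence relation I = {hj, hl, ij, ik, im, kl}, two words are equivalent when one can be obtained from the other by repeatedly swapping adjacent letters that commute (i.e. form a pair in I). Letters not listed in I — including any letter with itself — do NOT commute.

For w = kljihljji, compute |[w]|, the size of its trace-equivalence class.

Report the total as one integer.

#0=k has no predecessor
#1=l has no predecessor
#2=j depends on [0:k, 1:l]
#3=i depends on [1:l]
#4=h depends on [0:k, 3:i]
#5=l depends on [2:j, 3:i]
#6=j depends on [5:l]
#7=j depends on [6:j]
#8=i depends on [4:h, 5:l]
sources: [0:k, 1:l]
N(rest) = Σ N(rest − s) over sources s of rest; N(one piece) = 1:
  size 1 → [7]=1  [8]=1
  size 2 → [4,8]=1  [6,7]=1  [7,8]=2
  size 3 → [4,7,8]=3  [6,7,8]=3
  size 4 → [4,6,7,8]=6  [5,6,7,8]=3
  size 5 → [2,5,6,7,8]=3  [4,5,6,7,8]=9
  size 6 → [2,4,5,6,7,8]=12  [3,4,5,6,7,8]=9
  size 7 → [0,2,4,5,6,7,8]=12  [2,3,4,5,6,7,8]=21
  first=0(k) contributes 21
  first=1(l) contributes 33
|[w]| = 54

54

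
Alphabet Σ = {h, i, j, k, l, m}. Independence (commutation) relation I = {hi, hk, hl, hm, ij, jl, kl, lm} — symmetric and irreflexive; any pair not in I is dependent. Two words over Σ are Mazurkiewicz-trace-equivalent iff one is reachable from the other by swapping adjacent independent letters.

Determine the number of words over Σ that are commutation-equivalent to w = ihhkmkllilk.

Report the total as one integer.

1100

0(i) covers ∅
1(h) covers ∅
2(h) covers 1:h
3(k) covers 0:i
4(m) covers 3:k
5(k) covers 4:m
6(l) covers 0:i
7(l) covers 6:l
8(i) covers 5:k, 7:l
9(l) covers 8:i
10(k) covers 8:i
floor of heap: 0:i, 1:h
completions by unplaced set U, small U first (add the entries for U minus each lowest piece of U):
  |U|=1: {2}:1  {9}:1  {10}:1
  |U|=2: {1,2}:1  {2,9}:2  {2,10}:2  {9,10}:2
  |U|=3: {1,2,9}:3  {1,2,10}:3  {2,9,10}:6  {8,9,10}:2
  |U|=4: {1,2,9,10}:12  {2,8,9,10}:8  {5,8,9,10}:2  {7,8,9,10}:2
  |U|=5: {1,2,8,9,10}:20  {2,5,8,9,10}:10  {2,7,8,9,10}:10  {4,5,8,9,10}:2  {5,7,8,9,10}:4  {6,7,8,9,10}:2
  |U|=6: {1,2,5,8,9,10}:30  {1,2,7,8,9,10}:30  {2,4,5,8,9,10}:12  {2,5,7,8,9,10}:24  {2,6,7,8,9,10}:12  {3,4,5,8,9,10}:2  {4,5,7,8,9,10}:6  {5,6,7,8,9,10}:6
  |U|=7: {1,2,4,5,8,9,10}:42  {1,2,5,7,8,9,10}:84  {1,2,6,7,8,9,10}:42  {2,3,4,5,8,9,10}:14  {2,4,5,7,8,9,10}:42  {2,5,6,7,8,9,10}:42  {3,4,5,7,8,9,10}:8  {4,5,6,7,8,9,10}:12
  |U|=8: {1,2,3,4,5,8,9,10}:56  {1,2,4,5,7,8,9,10}:168  {1,2,5,6,7,8,9,10}:168  {2,3,4,5,7,8,9,10}:64  {2,4,5,6,7,8,9,10}:96  {3,4,5,6,7,8,9,10}:20
  |U|=9: {0,3,4,5,6,7,8,9,10}:20  {1,2,3,4,5,7,8,9,10}:288  {1,2,4,5,6,7,8,9,10}:432  {2,3,4,5,6,7,8,9,10}:180
  start at 0(i): 900
  start at 1(h): 200
sum over floor = 1100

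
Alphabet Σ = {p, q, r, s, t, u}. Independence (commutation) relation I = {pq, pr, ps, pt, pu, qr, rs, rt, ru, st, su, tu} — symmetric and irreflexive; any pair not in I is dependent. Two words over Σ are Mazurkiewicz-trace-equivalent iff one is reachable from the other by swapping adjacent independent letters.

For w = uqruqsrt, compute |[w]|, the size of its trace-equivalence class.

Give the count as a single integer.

drop 0:u onto floor
drop 1:q onto {0:u}
drop 2:r onto floor
drop 3:u onto {1:q}
drop 4:q onto {3:u}
drop 5:s onto {4:q}
drop 6:r onto {2:r}
drop 7:t onto {4:q}
ground layer = {0:u, 2:r}
drop-orders for the pieces not yet dropped (sum over which currently-grounded one goes next):
  1 to go: {5} 1  {6} 1  {7} 1
  2 to go: {2,6} 1  {5,6} 2  {5,7} 2  {6,7} 2
  3 to go: {2,5,6} 3  {2,6,7} 3  {4,5,7} 2  {5,6,7} 6
  4 to go: {2,5,6,7} 12  {3,4,5,7} 2  {4,5,6,7} 8
  5 to go: {1,3,4,5,7} 2  {2,4,5,6,7} 20  {3,4,5,6,7} 10
  6 to go: {0,1,3,4,5,7} 2  {1,3,4,5,6,7} 12  {2,3,4,5,6,7} 30
  if 0:u drops first: 42 orders
  if 2:r drops first: 14 orders
heap linearizations: 56

56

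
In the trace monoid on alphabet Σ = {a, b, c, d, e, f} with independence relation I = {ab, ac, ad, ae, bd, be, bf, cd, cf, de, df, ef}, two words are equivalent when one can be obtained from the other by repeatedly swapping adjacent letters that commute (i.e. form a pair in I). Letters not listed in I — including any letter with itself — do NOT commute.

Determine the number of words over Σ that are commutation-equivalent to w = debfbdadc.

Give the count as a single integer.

3780

piece 0:d — minimal
piece 1:e — minimal
piece 2:b — minimal
piece 3:f — minimal
piece 4:b rests on {2:b}
piece 5:d rests on {0:d}
piece 6:a rests on {3:f}
piece 7:d rests on {5:d}
piece 8:c rests on {1:e, 4:b}
minimal pieces: {0:d, 1:e, 2:b, 3:f}
ways to finish when only these pieces remain (= sum over removing one remaining piece with nothing left below it):
  1 left: {6}→1  {7}→1  {8}→1
  2 left: {1,8}→1  {3,6}→1  {4,8}→1  {5,7}→1  {6,7}→2  {6,8}→2  {7,8}→2
  3 left: {0,5,7}→1  {1,4,8}→2  {1,6,8}→3  {1,7,8}→3  {2,4,8}→1  {3,6,7}→3  {3,6,8}→3  {4,6,8}→3  {4,7,8}→3  {5,6,7}→3  {5,7,8}→3  {6,7,8}→6
  4 left: {0,5,6,7}→4  {0,5,7,8}→4  {1,2,4,8}→3  {1,3,6,8}→6  {1,4,6,8}→8  {1,4,7,8}→8  {1,5,7,8}→6  {1,6,7,8}→12  {2,4,6,8}→4  {2,4,7,8}→4  {3,4,6,8}→6  {3,5,6,7}→6  {3,6,7,8}→12  {4,5,7,8}→6  {4,6,7,8}→12  {5,6,7,8}→12
  5 left: {0,1,5,7,8}→10  {0,3,5,6,7}→10  {0,4,5,7,8}→10  {0,5,6,7,8}→20  {1,2,4,6,8}→15  {1,2,4,7,8}→15  {1,3,4,6,8}→20  {1,3,6,7,8}→30  {1,4,5,7,8}→20  {1,4,6,7,8}→40  {1,5,6,7,8}→30  {2,3,4,6,8}→10  {2,4,5,7,8}→10  {2,4,6,7,8}→20  {3,4,6,7,8}→30  {3,5,6,7,8}→30  {4,5,6,7,8}→30
  6 left: {0,1,4,5,7,8}→40  {0,1,5,6,7,8}→60  {0,2,4,5,7,8}→20  {0,3,5,6,7,8}→60  {0,4,5,6,7,8}→60  {1,2,3,4,6,8}→45  {1,2,4,5,7,8}→45  {1,2,4,6,7,8}→90  {1,3,4,6,7,8}→120  {1,3,5,6,7,8}→90  {1,4,5,6,7,8}→120  {2,3,4,6,7,8}→60  {2,4,5,6,7,8}→60  {3,4,5,6,7,8}→90
  7 left: {0,1,2,4,5,7,8}→105  {0,1,3,5,6,7,8}→210  {0,1,4,5,6,7,8}→280  {0,2,4,5,6,7,8}→140  {0,3,4,5,6,7,8}→210  {1,2,3,4,6,7,8}→315  {1,2,4,5,6,7,8}→315  {1,3,4,5,6,7,8}→420  {2,3,4,5,6,7,8}→210
  placing 0:d first → 1260 extensions
  placing 1:e first → 560 extensions
  placing 2:b first → 1120 extensions
  placing 3:f first → 840 extensions
total linear extensions = 3780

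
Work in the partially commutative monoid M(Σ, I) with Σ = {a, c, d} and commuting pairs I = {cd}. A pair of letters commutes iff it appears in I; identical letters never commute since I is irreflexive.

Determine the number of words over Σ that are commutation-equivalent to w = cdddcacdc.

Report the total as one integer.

30

0(c) covers ∅
1(d) covers ∅
2(d) covers 1:d
3(d) covers 2:d
4(c) covers 0:c
5(a) covers 3:d, 4:c
6(c) covers 5:a
7(d) covers 5:a
8(c) covers 6:c
floor of heap: 0:c, 1:d
completions by unplaced set U, small U first (add the entries for U minus each lowest piece of U):
  |U|=1: {7}:1  {8}:1
  |U|=2: {6,8}:1  {7,8}:2
  |U|=3: {6,7,8}:3
  |U|=4: {5,6,7,8}:3
  |U|=5: {3,5,6,7,8}:3  {4,5,6,7,8}:3
  |U|=6: {0,4,5,6,7,8}:3  {2,3,5,6,7,8}:3  {3,4,5,6,7,8}:6
  |U|=7: {0,3,4,5,6,7,8}:9  {1,2,3,5,6,7,8}:3  {2,3,4,5,6,7,8}:9
  start at 0(c): 12
  start at 1(d): 18
sum over floor = 30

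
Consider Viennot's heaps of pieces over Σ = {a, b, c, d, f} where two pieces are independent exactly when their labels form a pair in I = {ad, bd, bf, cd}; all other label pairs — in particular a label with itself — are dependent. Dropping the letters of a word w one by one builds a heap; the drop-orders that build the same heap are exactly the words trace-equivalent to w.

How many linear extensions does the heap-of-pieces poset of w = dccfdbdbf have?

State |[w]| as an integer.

0(d) covers ∅
1(c) covers ∅
2(c) covers 1:c
3(f) covers 0:d, 2:c
4(d) covers 3:f
5(b) covers 2:c
6(d) covers 4:d
7(b) covers 5:b
8(f) covers 6:d
floor of heap: 0:d, 1:c
completions by unplaced set U, small U first (add the entries for U minus each lowest piece of U):
  |U|=1: {7}:1  {8}:1
  |U|=2: {5,7}:1  {6,8}:1  {7,8}:2
  |U|=3: {4,6,8}:1  {5,7,8}:3  {6,7,8}:3
  |U|=4: {3,4,6,8}:1  {4,6,7,8}:4  {5,6,7,8}:6
  |U|=5: {0,3,4,6,8}:1  {3,4,6,7,8}:5  {4,5,6,7,8}:10
  |U|=6: {0,3,4,6,7,8}:6  {3,4,5,6,7,8}:15
  |U|=7: {0,3,4,5,6,7,8}:21  {2,3,4,5,6,7,8}:15
  start at 0(d): 15
  start at 1(c): 36
sum over floor = 51

51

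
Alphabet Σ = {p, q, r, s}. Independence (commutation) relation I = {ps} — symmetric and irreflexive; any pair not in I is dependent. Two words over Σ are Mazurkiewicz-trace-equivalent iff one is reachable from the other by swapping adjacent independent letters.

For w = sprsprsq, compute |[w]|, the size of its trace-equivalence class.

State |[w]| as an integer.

piece 0:s — minimal
piece 1:p — minimal
piece 2:r rests on {0:s, 1:p}
piece 3:s rests on {2:r}
piece 4:p rests on {2:r}
piece 5:r rests on {3:s, 4:p}
piece 6:s rests on {5:r}
piece 7:q rests on {6:s}
minimal pieces: {0:s, 1:p}
ways to finish when only these pieces remain (= sum over removing one remaining piece with nothing left below it):
  1 left: {7}→1
  2 left: {6,7}→1
  3 left: {5,6,7}→1
  4 left: {3,5,6,7}→1  {4,5,6,7}→1
  5 left: {3,4,5,6,7}→2
  6 left: {2,3,4,5,6,7}→2
  placing 0:s first → 2 extensions
  placing 1:p first → 2 extensions
total linear extensions = 4

4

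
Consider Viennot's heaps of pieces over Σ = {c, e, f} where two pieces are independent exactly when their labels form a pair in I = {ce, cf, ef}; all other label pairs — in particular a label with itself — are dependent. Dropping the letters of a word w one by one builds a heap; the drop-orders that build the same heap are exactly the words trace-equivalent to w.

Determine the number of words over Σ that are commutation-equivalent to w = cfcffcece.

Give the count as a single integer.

#0=c has no predecessor
#1=f has no predecessor
#2=c depends on [0:c]
#3=f depends on [1:f]
#4=f depends on [3:f]
#5=c depends on [2:c]
#6=e has no predecessor
#7=c depends on [5:c]
#8=e depends on [6:e]
sources: [0:c, 1:f, 6:e]
N(rest) = Σ N(rest − s) over sources s of rest; N(one piece) = 1:
  size 1 → [4]=1  [7]=1  [8]=1
  size 2 → [3,4]=1  [4,7]=2  [4,8]=2  [5,7]=1  [6,8]=1  [7,8]=2
  size 3 → [1,3,4]=1  [2,5,7]=1  [3,4,7]=3  [3,4,8]=3  [4,5,7]=3  [4,6,8]=3  [4,7,8]=6  [5,7,8]=3  [6,7,8]=3
  size 4 → [0,2,5,7]=1  [1,3,4,7]=4  [1,3,4,8]=4  [2,4,5,7]=4  [2,5,7,8]=4  [3,4,5,7]=6  [3,4,6,8]=6  [3,4,7,8]=12  [4,5,7,8]=12  [4,6,7,8]=12  [5,6,7,8]=6
  size 5 → [0,2,4,5,7]=5  [0,2,5,7,8]=5  [1,3,4,5,7]=10  [1,3,4,6,8]=10  [1,3,4,7,8]=20  [2,3,4,5,7]=10  [2,4,5,7,8]=20  [2,5,6,7,8]=10  [3,4,5,7,8]=30  [3,4,6,7,8]=30  [4,5,6,7,8]=30
  size 6 → [0,2,3,4,5,7]=15  [0,2,4,5,7,8]=30  [0,2,5,6,7,8]=15  [1,2,3,4,5,7]=20  [1,3,4,5,7,8]=60  [1,3,4,6,7,8]=60  [2,3,4,5,7,8]=60  [2,4,5,6,7,8]=60  [3,4,5,6,7,8]=90
  size 7 → [0,1,2,3,4,5,7]=35  [0,2,3,4,5,7,8]=105  [0,2,4,5,6,7,8]=105  [1,2,3,4,5,7,8]=140  [1,3,4,5,6,7,8]=210  [2,3,4,5,6,7,8]=210
  first=0(c) contributes 560
  first=1(f) contributes 420
  first=6(e) contributes 280
|[w]| = 1260

1260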